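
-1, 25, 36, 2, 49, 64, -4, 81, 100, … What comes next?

8

The slot pattern repeats as ABB (period 3), so there are 2 interleaved tracks.
Subsequence A is -1, 2, -4, which is multiplying by -2 each time.
Subsequence B is 25, 36, 49, 64, 81, 100, which is perfect squares starting at 5².
The 10th slot belongs to subsequence A; its 4th term is 8.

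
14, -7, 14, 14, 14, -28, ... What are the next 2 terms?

The terms cycle through 2 interleaved subsequences.
Track A is 14, 14, 14, which is the constant sequence 14.
Track B is -7, 14, -28, which is multiplying by -2 each time.
Position 7 falls in track A as its term 4, giving 14.
Position 8 falls in track B as its term 4, giving 56.

14, 56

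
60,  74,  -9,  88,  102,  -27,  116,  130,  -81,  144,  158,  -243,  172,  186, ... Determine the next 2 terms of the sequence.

The slot pattern repeats as AAB (period 3), so there are 2 interleaved tracks.
Stream A is 60, 74, 88, 102, 116, 130, 144, 158, 172, 186, which is linear: a_n = 46 + 14·n.
Stream B is -9, -27, -81, -243, which is geometric with ratio 3.
Position 15 falls in stream B as its term 5, giving -729.
Position 16 → stream A, term 11 = 200.

-729, 200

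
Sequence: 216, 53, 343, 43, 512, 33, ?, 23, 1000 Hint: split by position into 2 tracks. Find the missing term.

The terms cycle through 2 interleaved subsequences.
Track A: 216, 343, 512, ?, 1000 — perfect cubes starting at 6³.
Track B: 53, 43, 33, 23 — arithmetic, step −10.
Track A's pattern makes the blank 729.

729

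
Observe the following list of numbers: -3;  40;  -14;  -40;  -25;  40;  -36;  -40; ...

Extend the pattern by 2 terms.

-47, 40

Split by position mod 2 into 2 tracks.
Subsequence A is -3, -14, -25, -36, which is arithmetic, step −11.
Subsequence B is 40, -40, 40, -40, which is oscillating between 40 and -40.
The 9th slot belongs to subsequence A; its 5th term is -47.
Position 10 → subsequence B, term 5 = 40.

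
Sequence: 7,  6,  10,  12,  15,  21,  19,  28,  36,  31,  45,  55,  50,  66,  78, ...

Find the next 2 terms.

Reading positions in blocks of 3 reveals the pattern ABB — 2 tracks woven together.
Track A: 7, 12, 19, 31, 50. A Fibonacci-like recurrence a_n = a_{n-1} + a_{n-2}.
Track B: 6, 10, 15, 21, 28, 36, 45, 55, 66, 78. Triangular numbers n(n+1)/2 for n = 3, 4, ….
Term 16 comes from track A (its 6th entry): 81.
Term 17 comes from track B (its 11th entry): 91.

81, 91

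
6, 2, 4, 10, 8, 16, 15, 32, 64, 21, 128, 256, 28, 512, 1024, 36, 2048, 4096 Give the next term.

Reading positions in blocks of 3 reveals the pattern ABB — 2 tracks woven together.
Subsequence A = 6, 10, 15, 21, 28, 36: triangular numbers n(n+1)/2 for n = 3, 4, ….
Subsequence B = 2, 4, 8, 16, 32, 64, 128, 256, 512, 1024, 2048, 4096: powers 2^1, 2^2, 2^3, ….
Term 19 comes from subsequence A (its 7th entry): 45.

45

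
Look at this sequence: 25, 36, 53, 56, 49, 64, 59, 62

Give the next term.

The slot pattern repeats as AABB (period 4), so there are 2 interleaved tracks.
Subsequence A: 25, 36, 49, 64 — perfect squares starting at 5².
Subsequence B: 53, 56, 59, 62 — arithmetic with common difference +3.
The 9th slot belongs to subsequence A; its 5th term is 81.

81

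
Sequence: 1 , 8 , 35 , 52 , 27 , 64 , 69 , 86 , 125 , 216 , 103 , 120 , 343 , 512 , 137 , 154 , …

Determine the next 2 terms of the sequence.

729, 1000

Reading positions in blocks of 4 reveals the pattern AABB — 2 tracks woven together.
Track A: 1, 8, 27, 64, 125, 216, 343, 512 — the cubes 1³, 2³, 3³, ….
Track B: 35, 52, 69, 86, 103, 120, 137, 154 — arithmetic with common difference +17.
The 17th slot belongs to track A; its 9th term is 729.
Position 18 falls in track A as its term 10, giving 1000.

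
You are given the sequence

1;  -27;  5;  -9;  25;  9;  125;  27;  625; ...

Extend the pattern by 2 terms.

The terms cycle through 2 interleaved subsequences.
Subsequence A: 1, 5, 25, 125, 625 (powers 5^0, 5^1, 5^2, …).
Subsequence B: -27, -9, 9, 27 (linear: a_n = -45 + 18·n).
Position 10 falls in subsequence B as its term 5, giving 45.
Position 11 falls in subsequence A as its term 6, giving 3125.

45, 3125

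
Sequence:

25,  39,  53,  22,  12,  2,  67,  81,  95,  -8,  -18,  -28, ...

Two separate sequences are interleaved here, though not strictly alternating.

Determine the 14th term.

123

Reading positions in blocks of 6 reveals the pattern AAABBB — 2 tracks woven together.
Track A: 25, 39, 53, 67, 81, 95 (arithmetic with common difference +14).
Track B: 22, 12, 2, -8, -18, -28 (arithmetic, step −10).
The 14th slot belongs to track A; its 8th term is 123.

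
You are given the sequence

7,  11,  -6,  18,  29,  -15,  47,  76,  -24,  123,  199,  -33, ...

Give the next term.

322

Reading positions in blocks of 3 reveals the pattern AAB — 2 tracks woven together.
Track A: 7, 11, 18, 29, 47, 76, 123, 199 — each term equals the sum of the previous two.
Track B: -6, -15, -24, -33 — subtracting 9 each time.
Position 13 → track A, term 9 = 322.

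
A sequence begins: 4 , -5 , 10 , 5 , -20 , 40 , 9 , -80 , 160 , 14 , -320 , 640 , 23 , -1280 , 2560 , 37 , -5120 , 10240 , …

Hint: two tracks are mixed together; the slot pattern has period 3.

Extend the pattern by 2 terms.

60, -20480

Positions follow the repeating pattern ABB; grouping by letter gives 2 tracks.
Track A is 4, 5, 9, 14, 23, 37, which is each term equals the sum of the previous two.
Track B is -5, 10, -20, 40, -80, 160, -320, 640, -1280, 2560, -5120, 10240, which is a geometric progression (common ratio -2).
Position 19 falls in track A as its term 7, giving 60.
The 20th slot belongs to track B; its 13th term is -20480.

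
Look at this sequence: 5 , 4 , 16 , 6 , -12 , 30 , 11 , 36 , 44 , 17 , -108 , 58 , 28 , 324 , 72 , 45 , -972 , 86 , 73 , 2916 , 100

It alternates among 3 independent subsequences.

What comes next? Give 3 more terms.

Split by position mod 3: positions 1, 4, 7, … form one track, and each other residue class forms its own.
Track A: 5, 6, 11, 17, 28, 45, 73. A Fibonacci-like recurrence a_n = a_{n-1} + a_{n-2}.
Track B: 4, -12, 36, -108, 324, -972, 2916. Geometric with ratio -3.
Track C: 16, 30, 44, 58, 72, 86, 100. Linear: a_n = 2 + 14·n.
Position 22 falls in track A as its term 8, giving 118.
Term 23 comes from track B (its 8th entry): -8748.
Position 24 falls in track C as its term 8, giving 114.

118, -8748, 114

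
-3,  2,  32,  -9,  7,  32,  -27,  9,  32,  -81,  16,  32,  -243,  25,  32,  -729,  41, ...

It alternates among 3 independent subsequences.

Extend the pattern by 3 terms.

The terms cycle through 3 interleaved subsequences.
Track A: -3, -9, -27, -81, -243, -729. A geometric progression (common ratio 3).
Track B: 2, 7, 9, 16, 25, 41. Fibonacci-style (each term is the sum of the two before it).
Track C: 32, 32, 32, 32, 32. The constant sequence 32.
Position 18 falls in track C as its term 6, giving 32.
Position 19 falls in track A as its term 7, giving -2187.
The 20th slot belongs to track B; its 7th term is 66.

32, -2187, 66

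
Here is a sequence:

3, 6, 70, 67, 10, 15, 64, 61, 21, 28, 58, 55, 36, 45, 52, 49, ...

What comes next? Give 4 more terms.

Positions follow the repeating pattern AABB; grouping by letter gives 2 tracks.
Stream A is 3, 6, 10, 15, 21, 28, 36, 45, which is triangular numbers starting at T_2.
Stream B is 70, 67, 64, 61, 58, 55, 52, 49, which is subtracting 3 each time.
Position 17 → stream A, term 9 = 55.
Position 18 → stream A, term 10 = 66.
The 19th slot belongs to stream B; its 9th term is 46.
Term 20 comes from stream B (its 10th entry): 43.

55, 66, 46, 43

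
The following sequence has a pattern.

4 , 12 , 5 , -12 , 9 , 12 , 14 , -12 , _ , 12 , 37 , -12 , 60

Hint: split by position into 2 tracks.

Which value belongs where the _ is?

Positions 1, 3, 5, … form one subsequence and positions 2, 4, 6, … form another.
Track A: 4, 5, 9, 14, ?, 37, 60 (each term equals the sum of the previous two).
Track B: 12, -12, 12, -12, 12, -12 (the oscillation 12·(−1)^(n+1)).
So the missing entry in track A is 23.

23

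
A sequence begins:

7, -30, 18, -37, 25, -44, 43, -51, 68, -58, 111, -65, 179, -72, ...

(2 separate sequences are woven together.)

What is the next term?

Odd-indexed and even-indexed terms follow separate rules.
Track A is 7, 18, 25, 43, 68, 111, 179, which is each term equals the sum of the previous two.
Track B is -30, -37, -44, -51, -58, -65, -72, which is arithmetic with common difference −7.
Position 15 falls in track A as its term 8, giving 290.

290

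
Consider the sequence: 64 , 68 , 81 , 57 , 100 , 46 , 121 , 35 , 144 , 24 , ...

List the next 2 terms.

Split by position mod 2 into 2 tracks.
Subsequence A = 64, 81, 100, 121, 144: consecutive squares n² from n = 8.
Subsequence B = 68, 57, 46, 35, 24: arithmetic with common difference −11.
Term 11 comes from subsequence A (its 6th entry): 169.
Position 12 falls in subsequence B as its term 6, giving 13.

169, 13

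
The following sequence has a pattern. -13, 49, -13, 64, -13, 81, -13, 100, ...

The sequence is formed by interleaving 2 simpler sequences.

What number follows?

-13

Split by position mod 2 into 2 tracks.
Stream A: -13, -13, -13, -13 — constant -13.
Stream B: 49, 64, 81, 100 — the squares 7², 8², 9², ….
Position 9 → stream A, term 5 = -13.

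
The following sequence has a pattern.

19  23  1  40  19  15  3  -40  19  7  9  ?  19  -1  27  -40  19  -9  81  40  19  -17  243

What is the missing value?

40

Taking every 4th term gives 4 separate tracks.
Track A: 19, 19, 19, 19, 19, 19 (always 19).
Track B: 23, 15, 7, -1, -9, -17 (subtracting 8 each time).
Track C: 1, 3, 9, 27, 81, 243 (powers of 3).
Track D: 40, -40, ?, -40, 40 (oscillating between 40 and -40).
The gap is track D's term 3; the rule gives 40.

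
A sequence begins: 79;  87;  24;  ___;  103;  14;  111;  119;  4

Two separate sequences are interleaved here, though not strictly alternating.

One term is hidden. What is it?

95

Positions follow the repeating pattern AAB; grouping by letter gives 2 tracks.
Stream A = 79, 87, ?, 103, 111, 119: arithmetic, step +8.
Stream B = 24, 14, 4: linear: a_n = 34 − 10·n.
The gap is stream A's term 3; the rule gives 95.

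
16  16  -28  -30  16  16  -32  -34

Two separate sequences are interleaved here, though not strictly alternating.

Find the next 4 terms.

Reading positions in blocks of 4 reveals the pattern AABB — 2 tracks woven together.
Subsequence A = 16, 16, 16, 16: constant 16.
Subsequence B = -28, -30, -32, -34: arithmetic, step −2.
Position 9 → subsequence A, term 5 = 16.
The 10th slot belongs to subsequence A; its 6th term is 16.
The 11th slot belongs to subsequence B; its 5th term is -36.
Term 12 comes from subsequence B (its 6th entry): -38.

16, 16, -36, -38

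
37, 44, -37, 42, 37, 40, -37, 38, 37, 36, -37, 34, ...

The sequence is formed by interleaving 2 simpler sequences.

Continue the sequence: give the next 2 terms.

Split by position mod 2 into 2 tracks.
Subsequence A is 37, -37, 37, -37, 37, -37, which is oscillating between 37 and -37.
Subsequence B is 44, 42, 40, 38, 36, 34, which is arithmetic with common difference −2.
The 13th slot belongs to subsequence A; its 7th term is 37.
Position 14 → subsequence B, term 7 = 32.

37, 32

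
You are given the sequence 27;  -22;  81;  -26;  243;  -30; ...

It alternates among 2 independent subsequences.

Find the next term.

729

The terms cycle through 2 interleaved subsequences.
Subsequence A = 27, 81, 243: successive powers of 3.
Subsequence B = -22, -26, -30: arithmetic, step −4.
Term 7 comes from subsequence A (its 4th entry): 729.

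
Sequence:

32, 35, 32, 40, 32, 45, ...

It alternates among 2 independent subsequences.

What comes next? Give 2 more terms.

Taking every 2nd term gives 2 separate tracks.
Subsequence A: 32, 32, 32 — the constant sequence 32.
Subsequence B: 35, 40, 45 — linear: a_n = 30 + 5·n.
Position 7 falls in subsequence A as its term 4, giving 32.
Position 8 → subsequence B, term 4 = 50.

32, 50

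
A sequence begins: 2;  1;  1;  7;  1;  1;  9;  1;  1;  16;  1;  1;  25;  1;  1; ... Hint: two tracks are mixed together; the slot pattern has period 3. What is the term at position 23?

1

The slot pattern repeats as ABB (period 3), so there are 2 interleaved tracks.
Subsequence A: 2, 7, 9, 16, 25 (Fibonacci-style (each term is the sum of the two before it)).
Subsequence B: 1, 1, 1, 1, 1, 1, 1, 1, 1, 1 (the constant sequence 1).
Position 23 → subsequence B, term 15 = 1.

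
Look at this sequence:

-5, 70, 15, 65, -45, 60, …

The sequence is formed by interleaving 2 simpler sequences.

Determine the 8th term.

55

Split by position mod 2 into 2 tracks.
Subsequence A is -5, 15, -45, which is a geometric progression (common ratio -3).
Subsequence B is 70, 65, 60, which is subtracting 5 each time.
Term 8 comes from subsequence B (its 4th entry): 55.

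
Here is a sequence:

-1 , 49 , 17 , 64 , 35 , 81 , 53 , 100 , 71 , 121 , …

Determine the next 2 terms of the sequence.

89, 144

Positions 1, 3, 5, … form one subsequence and positions 2, 4, 6, … form another.
Track A: -1, 17, 35, 53, 71 — arithmetic, step +18.
Track B: 49, 64, 81, 100, 121 — perfect squares starting at 7².
Position 11 falls in track A as its term 6, giving 89.
The 12th slot belongs to track B; its 6th term is 144.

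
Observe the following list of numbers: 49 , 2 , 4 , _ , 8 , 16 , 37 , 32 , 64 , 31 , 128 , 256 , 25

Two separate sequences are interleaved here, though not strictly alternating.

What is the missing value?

The slot pattern repeats as ABB (period 3), so there are 2 interleaved tracks.
Subsequence A = 49, ?, 37, 31, 25: arithmetic, step −6.
Subsequence B = 2, 4, 8, 16, 32, 64, 128, 256: powers of 2.
Filling subsequence A at index 2 by its rule yields 43.

43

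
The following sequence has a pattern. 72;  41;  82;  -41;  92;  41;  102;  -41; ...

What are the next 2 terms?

Taking every 2nd term gives 2 separate tracks.
Subsequence A = 72, 82, 92, 102: linear: a_n = 62 + 10·n.
Subsequence B = 41, -41, 41, -41: oscillating between 41 and -41.
Position 9 falls in subsequence A as its term 5, giving 112.
Position 10 → subsequence B, term 5 = 41.

112, 41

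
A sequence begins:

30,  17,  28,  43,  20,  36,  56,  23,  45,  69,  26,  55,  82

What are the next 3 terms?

29, 66, 95

The terms cycle through 3 interleaved subsequences.
Track A: 30, 43, 56, 69, 82 (arithmetic, step +13).
Track B: 17, 20, 23, 26 (arithmetic, step +3).
Track C: 28, 36, 45, 55 (triangular numbers starting at T_7).
Term 14 comes from track B (its 5th entry): 29.
Position 15 → track C, term 5 = 66.
Position 16 → track A, term 6 = 95.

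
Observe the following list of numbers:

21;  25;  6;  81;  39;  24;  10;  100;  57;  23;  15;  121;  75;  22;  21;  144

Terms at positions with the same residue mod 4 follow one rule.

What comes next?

Read the sequence 4 terms at a time; column i is its own pattern.
Stream A: 21, 39, 57, 75. Adding 18 each time.
Stream B: 25, 24, 23, 22. Arithmetic, step −1.
Stream C: 6, 10, 15, 21. The triangular numbers T_3, T_4, ….
Stream D: 81, 100, 121, 144. The squares 9², 10², 11², ….
Position 17 → stream A, term 5 = 93.

93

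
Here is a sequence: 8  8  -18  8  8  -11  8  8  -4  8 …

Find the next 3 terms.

8, 3, 8

Reading positions in blocks of 3 reveals the pattern AAB — 2 tracks woven together.
Stream A is 8, 8, 8, 8, 8, 8, 8, which is always 8.
Stream B is -18, -11, -4, which is adding 7 each time.
Position 11 → stream A, term 8 = 8.
The 12th slot belongs to stream B; its 4th term is 3.
Position 13 → stream A, term 9 = 8.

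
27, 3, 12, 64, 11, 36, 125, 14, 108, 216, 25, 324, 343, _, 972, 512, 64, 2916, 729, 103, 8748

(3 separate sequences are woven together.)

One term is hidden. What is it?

39

Taking every 3rd term gives 3 separate tracks.
Track A: 27, 64, 125, 216, 343, 512, 729 (the cubes 3³, 4³, 5³, …).
Track B: 3, 11, 14, 25, ?, 64, 103 (a Fibonacci-like recurrence a_n = a_{n-1} + a_{n-2}).
Track C: 12, 36, 108, 324, 972, 2916, 8748 (a geometric progression (common ratio 3)).
The gap is track B's term 5; the rule gives 39.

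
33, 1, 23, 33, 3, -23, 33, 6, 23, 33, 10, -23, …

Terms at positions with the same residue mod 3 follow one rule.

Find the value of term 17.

21

Split by position mod 3 into 3 tracks.
Stream A: 33, 33, 33, 33 (constant 33).
Stream B: 1, 3, 6, 10 (triangular numbers starting at T_1).
Stream C: 23, -23, 23, -23 (oscillating between 23 and -23).
The 17th slot belongs to stream B; its 6th term is 21.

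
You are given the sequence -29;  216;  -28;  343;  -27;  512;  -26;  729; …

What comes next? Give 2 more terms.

Split by position mod 2 into 2 tracks.
Track A: -29, -28, -27, -26. Linear: a_n = -30 + n.
Track B: 216, 343, 512, 729. Consecutive cubes n³ from n = 6.
The 9th slot belongs to track A; its 5th term is -25.
Term 10 comes from track B (its 5th entry): 1000.

-25, 1000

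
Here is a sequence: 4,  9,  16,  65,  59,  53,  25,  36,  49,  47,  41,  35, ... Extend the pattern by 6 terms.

The slot pattern repeats as AAABBB (period 6), so there are 2 interleaved tracks.
Track A: 4, 9, 16, 25, 36, 49. The squares 2², 3², 4², ….
Track B: 65, 59, 53, 47, 41, 35. Subtracting 6 each time.
The 13th slot belongs to track A; its 7th term is 64.
Term 14 comes from track A (its 8th entry): 81.
Term 15 comes from track A (its 9th entry): 100.
Position 16 falls in track B as its term 7, giving 29.
Term 17 comes from track B (its 8th entry): 23.
Position 18 → track B, term 9 = 17.

64, 81, 100, 29, 23, 17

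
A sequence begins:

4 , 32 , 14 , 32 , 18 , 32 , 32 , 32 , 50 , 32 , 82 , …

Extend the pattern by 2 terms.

Odd-indexed and even-indexed terms follow separate rules.
Stream A: 4, 14, 18, 32, 50, 82 — each term equals the sum of the previous two.
Stream B: 32, 32, 32, 32, 32 — constant 32.
Position 12 → stream B, term 6 = 32.
Position 13 falls in stream A as its term 7, giving 132.

32, 132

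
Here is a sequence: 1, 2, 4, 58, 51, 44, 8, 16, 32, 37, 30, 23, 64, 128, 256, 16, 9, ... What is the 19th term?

Positions follow the repeating pattern AAABBB; grouping by letter gives 2 tracks.
Track A is 1, 2, 4, 8, 16, 32, 64, 128, 256, which is powers 2^0, 2^1, 2^2, ….
Track B is 58, 51, 44, 37, 30, 23, 16, 9, which is arithmetic, step −7.
Position 19 falls in track A as its term 10, giving 512.

512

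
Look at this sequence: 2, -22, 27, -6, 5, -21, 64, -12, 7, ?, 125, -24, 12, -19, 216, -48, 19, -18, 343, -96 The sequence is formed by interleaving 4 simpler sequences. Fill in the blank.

-20

Taking every 4th term gives 4 separate tracks.
Subsequence A: 2, 5, 7, 12, 19. A Fibonacci-like recurrence a_n = a_{n-1} + a_{n-2}.
Subsequence B: -22, -21, ?, -19, -18. Arithmetic, step +1.
Subsequence C: 27, 64, 125, 216, 343. Perfect cubes starting at 3³.
Subsequence D: -6, -12, -24, -48, -96. Geometric, ×2 each step.
Subsequence B's pattern makes the blank -20.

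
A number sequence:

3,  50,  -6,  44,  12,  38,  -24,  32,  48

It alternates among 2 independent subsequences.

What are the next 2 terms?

26, -96

Split by position mod 2 into 2 tracks.
Track A: 3, -6, 12, -24, 48 (a geometric progression (common ratio -2)).
Track B: 50, 44, 38, 32 (arithmetic with common difference −6).
Position 10 falls in track B as its term 5, giving 26.
Term 11 comes from track A (its 6th entry): -96.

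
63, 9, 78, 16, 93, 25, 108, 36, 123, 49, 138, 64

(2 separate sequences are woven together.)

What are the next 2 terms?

153, 81

Positions 1, 3, 5, … form one subsequence and positions 2, 4, 6, … form another.
Track A is 63, 78, 93, 108, 123, 138, which is linear: a_n = 48 + 15·n.
Track B is 9, 16, 25, 36, 49, 64, which is perfect squares starting at 3².
Term 13 comes from track A (its 7th entry): 153.
Position 14 → track B, term 7 = 81.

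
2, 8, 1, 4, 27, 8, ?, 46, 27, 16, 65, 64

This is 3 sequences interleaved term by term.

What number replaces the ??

Split by position mod 3 into 3 tracks.
Track A is 2, 4, ?, 16, which is powers 2^1, 2^2, 2^3, ….
Track B is 8, 27, 46, 65, which is linear: a_n = -11 + 19·n.
Track C is 1, 8, 27, 64, which is the cubes 1³, 2³, 3³, ….
Filling track A at index 3 by its rule yields 8.

8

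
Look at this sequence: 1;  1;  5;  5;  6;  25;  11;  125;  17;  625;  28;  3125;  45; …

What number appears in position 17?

Positions 1, 3, 5, … form one subsequence and positions 2, 4, 6, … form another.
Stream A: 1, 5, 6, 11, 17, 28, 45 (each term equals the sum of the previous two).
Stream B: 1, 5, 25, 125, 625, 3125 (successive powers of 5).
The 17th slot belongs to stream A; its 9th term is 118.

118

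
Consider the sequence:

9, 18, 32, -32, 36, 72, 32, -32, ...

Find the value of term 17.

Positions follow the repeating pattern AABB; grouping by letter gives 2 tracks.
Stream A is 9, 18, 36, 72, which is geometric with ratio 2.
Stream B is 32, -32, 32, -32, which is oscillating between 32 and -32.
The 17th slot belongs to stream A; its 9th term is 2304.

2304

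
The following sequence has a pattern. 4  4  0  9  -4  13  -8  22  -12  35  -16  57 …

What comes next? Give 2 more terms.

Taking every 2nd term gives 2 separate tracks.
Track A: 4, 0, -4, -8, -12, -16 — linear: a_n = 8 − 4·n.
Track B: 4, 9, 13, 22, 35, 57 — each term equals the sum of the previous two.
The 13th slot belongs to track A; its 7th term is -20.
The 14th slot belongs to track B; its 7th term is 92.

-20, 92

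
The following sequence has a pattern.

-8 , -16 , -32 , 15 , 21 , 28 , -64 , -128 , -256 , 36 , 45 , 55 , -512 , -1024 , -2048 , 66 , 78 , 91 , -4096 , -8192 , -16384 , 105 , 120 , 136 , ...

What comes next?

-32768

Reading positions in blocks of 6 reveals the pattern AAABBB — 2 tracks woven together.
Subsequence A = -8, -16, -32, -64, -128, -256, -512, -1024, -2048, -4096, -8192, -16384: geometric, ×2 each step.
Subsequence B = 15, 21, 28, 36, 45, 55, 66, 78, 91, 105, 120, 136: triangular numbers n(n+1)/2 for n = 5, 6, ….
The 25th slot belongs to subsequence A; its 13th term is -32768.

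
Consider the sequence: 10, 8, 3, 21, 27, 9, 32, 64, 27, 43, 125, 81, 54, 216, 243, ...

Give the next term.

Read the sequence 3 terms at a time; column i is its own pattern.
Track A: 10, 21, 32, 43, 54 (adding 11 each time).
Track B: 8, 27, 64, 125, 216 (the cubes 2³, 3³, 4³, …).
Track C: 3, 9, 27, 81, 243 (successive powers of 3).
Position 16 falls in track A as its term 6, giving 65.

65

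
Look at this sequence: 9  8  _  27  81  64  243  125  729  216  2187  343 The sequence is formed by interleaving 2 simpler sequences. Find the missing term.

27

Taking every 2nd term gives 2 separate tracks.
Stream A = 9, ?, 81, 243, 729, 2187: powers 3^2, 3^3, 3^4, ….
Stream B = 8, 27, 64, 125, 216, 343: perfect cubes starting at 2³.
So the missing entry in stream A is 27.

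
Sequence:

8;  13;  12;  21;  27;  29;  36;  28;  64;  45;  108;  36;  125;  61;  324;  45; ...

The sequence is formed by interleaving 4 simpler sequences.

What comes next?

216

Split by position mod 4: positions 1, 5, 9, … form one track, and each other residue class forms its own.
Subsequence A: 8, 27, 64, 125. The cubes 2³, 3³, 4³, ….
Subsequence B: 13, 29, 45, 61. Arithmetic with common difference +16.
Subsequence C: 12, 36, 108, 324. Geometric, ×3 each step.
Subsequence D: 21, 28, 36, 45. Triangular numbers n(n+1)/2 for n = 6, 7, ….
The 17th slot belongs to subsequence A; its 5th term is 216.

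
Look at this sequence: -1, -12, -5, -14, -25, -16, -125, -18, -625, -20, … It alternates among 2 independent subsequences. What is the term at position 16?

The terms cycle through 2 interleaved subsequences.
Stream A: -1, -5, -25, -125, -625 — geometric, ×5 each step.
Stream B: -12, -14, -16, -18, -20 — arithmetic, step −2.
Position 16 → stream B, term 8 = -26.

-26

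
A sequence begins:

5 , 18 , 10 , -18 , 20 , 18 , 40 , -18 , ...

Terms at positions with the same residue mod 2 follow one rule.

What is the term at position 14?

Odd-indexed and even-indexed terms follow separate rules.
Subsequence A is 5, 10, 20, 40, which is geometric with ratio 2.
Subsequence B is 18, -18, 18, -18, which is the oscillation 18·(−1)^(n+1).
Position 14 falls in subsequence B as its term 7, giving 18.

18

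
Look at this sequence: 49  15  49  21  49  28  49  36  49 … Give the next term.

The terms cycle through 2 interleaved subsequences.
Stream A = 49, 49, 49, 49, 49: always 49.
Stream B = 15, 21, 28, 36: the triangular numbers T_5, T_6, ….
Position 10 falls in stream B as its term 5, giving 45.

45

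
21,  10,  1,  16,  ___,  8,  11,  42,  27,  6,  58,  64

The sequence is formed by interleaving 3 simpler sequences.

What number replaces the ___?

Split by position mod 3: positions 1, 4, 7, … form one track, and each other residue class forms its own.
Stream A: 21, 16, 11, 6. Subtracting 5 each time.
Stream B: 10, ?, 42, 58. Adding 16 each time.
Stream C: 1, 8, 27, 64. The cubes 1³, 2³, 3³, ….
So the missing entry in stream B is 26.

26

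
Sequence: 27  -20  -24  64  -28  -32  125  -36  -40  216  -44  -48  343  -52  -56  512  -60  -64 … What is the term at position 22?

Positions follow the repeating pattern ABB; grouping by letter gives 2 tracks.
Stream A is 27, 64, 125, 216, 343, 512, which is perfect cubes starting at 3³.
Stream B is -20, -24, -28, -32, -36, -40, -44, -48, -52, -56, -60, -64, which is subtracting 4 each time.
Position 22 falls in stream A as its term 8, giving 1000.

1000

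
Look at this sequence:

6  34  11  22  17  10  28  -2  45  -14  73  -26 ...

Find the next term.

118

The terms cycle through 2 interleaved subsequences.
Subsequence A: 6, 11, 17, 28, 45, 73. A Fibonacci-like recurrence a_n = a_{n-1} + a_{n-2}.
Subsequence B: 34, 22, 10, -2, -14, -26. Linear: a_n = 46 − 12·n.
Position 13 → subsequence A, term 7 = 118.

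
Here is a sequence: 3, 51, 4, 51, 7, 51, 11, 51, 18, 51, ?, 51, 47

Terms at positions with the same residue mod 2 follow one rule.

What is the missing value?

Odd-indexed and even-indexed terms follow separate rules.
Stream A: 3, 4, 7, 11, 18, ?, 47 (each term equals the sum of the previous two).
Stream B: 51, 51, 51, 51, 51, 51 (always 51).
So the missing entry in stream A is 29.

29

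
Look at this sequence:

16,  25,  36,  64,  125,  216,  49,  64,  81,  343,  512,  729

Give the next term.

Positions follow the repeating pattern AAABBB; grouping by letter gives 2 tracks.
Subsequence A: 16, 25, 36, 49, 64, 81 — perfect squares starting at 4².
Subsequence B: 64, 125, 216, 343, 512, 729 — consecutive cubes n³ from n = 4.
Position 13 → subsequence A, term 7 = 100.

100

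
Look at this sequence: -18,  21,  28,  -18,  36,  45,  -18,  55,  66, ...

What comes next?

-18

Positions follow the repeating pattern ABB; grouping by letter gives 2 tracks.
Stream A = -18, -18, -18: the constant sequence -18.
Stream B = 21, 28, 36, 45, 55, 66: the triangular numbers T_6, T_7, ….
Term 10 comes from stream A (its 4th entry): -18.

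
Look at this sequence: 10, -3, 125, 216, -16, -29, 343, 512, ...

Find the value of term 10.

-55

The slot pattern repeats as AABB (period 4), so there are 2 interleaved tracks.
Track A: 10, -3, -16, -29 — subtracting 13 each time.
Track B: 125, 216, 343, 512 — the cubes 5³, 6³, 7³, ….
Term 10 comes from track A (its 6th entry): -55.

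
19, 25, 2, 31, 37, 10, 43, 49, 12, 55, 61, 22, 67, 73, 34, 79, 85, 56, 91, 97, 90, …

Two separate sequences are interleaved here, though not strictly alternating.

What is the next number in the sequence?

103

The slot pattern repeats as AAB (period 3), so there are 2 interleaved tracks.
Subsequence A is 19, 25, 31, 37, 43, 49, 55, 61, 67, 73, 79, 85, 91, 97, which is arithmetic, step +6.
Subsequence B is 2, 10, 12, 22, 34, 56, 90, which is each term equals the sum of the previous two.
Term 22 comes from subsequence A (its 15th entry): 103.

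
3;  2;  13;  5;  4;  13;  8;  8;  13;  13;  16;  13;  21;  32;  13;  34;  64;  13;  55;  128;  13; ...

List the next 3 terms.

Split by position mod 3: positions 1, 4, 7, … form one track, and each other residue class forms its own.
Stream A = 3, 5, 8, 13, 21, 34, 55: a Fibonacci-like recurrence a_n = a_{n-1} + a_{n-2}.
Stream B = 2, 4, 8, 16, 32, 64, 128: powers of 2.
Stream C = 13, 13, 13, 13, 13, 13, 13: constant 13.
The 22nd slot belongs to stream A; its 8th term is 89.
Position 23 → stream B, term 8 = 256.
The 24th slot belongs to stream C; its 8th term is 13.

89, 256, 13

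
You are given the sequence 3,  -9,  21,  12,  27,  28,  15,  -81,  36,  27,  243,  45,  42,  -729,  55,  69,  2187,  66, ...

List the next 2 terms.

Split by position mod 3 into 3 tracks.
Stream A is 3, 12, 15, 27, 42, 69, which is a Fibonacci-like recurrence a_n = a_{n-1} + a_{n-2}.
Stream B is -9, 27, -81, 243, -729, 2187, which is multiplying by -3 each time.
Stream C is 21, 28, 36, 45, 55, 66, which is triangular numbers n(n+1)/2 for n = 6, 7, ….
Term 19 comes from stream A (its 7th entry): 111.
The 20th slot belongs to stream B; its 7th term is -6561.

111, -6561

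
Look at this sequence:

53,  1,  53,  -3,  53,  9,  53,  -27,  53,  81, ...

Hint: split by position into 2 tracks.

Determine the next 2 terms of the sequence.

Taking every 2nd term gives 2 separate tracks.
Track A: 53, 53, 53, 53, 53 (the constant sequence 53).
Track B: 1, -3, 9, -27, 81 (multiplying by -3 each time).
Term 11 comes from track A (its 6th entry): 53.
Term 12 comes from track B (its 6th entry): -243.

53, -243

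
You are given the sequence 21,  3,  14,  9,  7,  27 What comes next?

Positions 1, 3, 5, … form one subsequence and positions 2, 4, 6, … form another.
Subsequence A: 21, 14, 7. Subtracting 7 each time.
Subsequence B: 3, 9, 27. Geometric with ratio 3.
Term 7 comes from subsequence A (its 4th entry): 0.

0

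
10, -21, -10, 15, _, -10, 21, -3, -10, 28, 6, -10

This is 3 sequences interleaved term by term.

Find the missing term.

Taking every 3rd term gives 3 separate tracks.
Track A: 10, 15, 21, 28. The triangular numbers T_4, T_5, ….
Track B: -21, ?, -3, 6. Adding 9 each time.
Track C: -10, -10, -10, -10. Always -10.
The gap is track B's term 2; the rule gives -12.

-12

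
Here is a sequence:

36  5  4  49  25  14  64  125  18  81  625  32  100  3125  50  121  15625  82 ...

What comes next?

144

The terms cycle through 3 interleaved subsequences.
Stream A: 36, 49, 64, 81, 100, 121 — consecutive squares n² from n = 6.
Stream B: 5, 25, 125, 625, 3125, 15625 — powers 5^1, 5^2, 5^3, ….
Stream C: 4, 14, 18, 32, 50, 82 — Fibonacci-style (each term is the sum of the two before it).
Term 19 comes from stream A (its 7th entry): 144.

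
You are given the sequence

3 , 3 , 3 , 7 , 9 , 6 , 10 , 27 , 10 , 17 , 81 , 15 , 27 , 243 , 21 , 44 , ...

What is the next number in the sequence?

The terms cycle through 3 interleaved subsequences.
Subsequence A = 3, 7, 10, 17, 27, 44: each term equals the sum of the previous two.
Subsequence B = 3, 9, 27, 81, 243: multiplying by 3 each time.
Subsequence C = 3, 6, 10, 15, 21: the triangular numbers T_2, T_3, ….
Position 17 → subsequence B, term 6 = 729.

729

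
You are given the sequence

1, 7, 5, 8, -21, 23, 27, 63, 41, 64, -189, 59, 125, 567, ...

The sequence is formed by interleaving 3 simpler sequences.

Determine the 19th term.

The terms cycle through 3 interleaved subsequences.
Track A: 1, 8, 27, 64, 125 — perfect cubes starting at 1³.
Track B: 7, -21, 63, -189, 567 — multiplying by -3 each time.
Track C: 5, 23, 41, 59 — arithmetic, step +18.
The 19th slot belongs to track A; its 7th term is 343.

343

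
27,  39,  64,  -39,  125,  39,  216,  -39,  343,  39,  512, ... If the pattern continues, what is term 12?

Split by position mod 2 into 2 tracks.
Track A is 27, 64, 125, 216, 343, 512, which is perfect cubes starting at 3³.
Track B is 39, -39, 39, -39, 39, which is the oscillation 39·(−1)^(n+1).
Position 12 falls in track B as its term 6, giving -39.

-39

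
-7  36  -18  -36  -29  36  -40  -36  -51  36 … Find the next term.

Odd-indexed and even-indexed terms follow separate rules.
Track A: -7, -18, -29, -40, -51. Linear: a_n = 4 − 11·n.
Track B: 36, -36, 36, -36, 36. Oscillating between 36 and -36.
The 11th slot belongs to track A; its 6th term is -62.

-62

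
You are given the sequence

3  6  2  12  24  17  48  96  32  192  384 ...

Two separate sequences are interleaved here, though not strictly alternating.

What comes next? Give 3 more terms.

47, 768, 1536

Positions follow the repeating pattern AAB; grouping by letter gives 2 tracks.
Track A: 3, 6, 12, 24, 48, 96, 192, 384. Geometric, ×2 each step.
Track B: 2, 17, 32. Arithmetic with common difference +15.
The 12th slot belongs to track B; its 4th term is 47.
The 13th slot belongs to track A; its 9th term is 768.
The 14th slot belongs to track A; its 10th term is 1536.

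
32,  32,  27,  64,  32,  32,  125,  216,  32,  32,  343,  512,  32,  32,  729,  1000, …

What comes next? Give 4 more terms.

32, 32, 1331, 1728

Positions follow the repeating pattern AABB; grouping by letter gives 2 tracks.
Track A is 32, 32, 32, 32, 32, 32, 32, 32, which is the constant sequence 32.
Track B is 27, 64, 125, 216, 343, 512, 729, 1000, which is the cubes 3³, 4³, 5³, ….
Position 17 → track A, term 9 = 32.
Position 18 falls in track A as its term 10, giving 32.
Position 19 falls in track B as its term 9, giving 1331.
Position 20 falls in track B as its term 10, giving 1728.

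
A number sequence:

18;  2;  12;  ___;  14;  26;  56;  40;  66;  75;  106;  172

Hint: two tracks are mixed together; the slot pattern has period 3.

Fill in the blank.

Reading positions in blocks of 3 reveals the pattern ABB — 2 tracks woven together.
Track A = 18, ?, 56, 75: arithmetic, step +19.
Track B = 2, 12, 14, 26, 40, 66, 106, 172: a Fibonacci-like recurrence a_n = a_{n-1} + a_{n-2}.
Track A's pattern makes the blank 37.

37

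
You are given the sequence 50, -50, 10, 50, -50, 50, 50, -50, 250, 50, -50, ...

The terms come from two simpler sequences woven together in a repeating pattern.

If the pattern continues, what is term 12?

The slot pattern repeats as AAB (period 3), so there are 2 interleaved tracks.
Subsequence A = 50, -50, 50, -50, 50, -50, 50, -50: alternating ±50.
Subsequence B = 10, 50, 250: multiplying by 5 each time.
The 12th slot belongs to subsequence B; its 4th term is 1250.

1250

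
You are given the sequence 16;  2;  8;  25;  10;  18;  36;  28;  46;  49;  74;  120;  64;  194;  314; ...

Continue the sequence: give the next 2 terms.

Reading positions in blocks of 3 reveals the pattern ABB — 2 tracks woven together.
Stream A: 16, 25, 36, 49, 64. The squares 4², 5², 6², ….
Stream B: 2, 8, 10, 18, 28, 46, 74, 120, 194, 314. Each term equals the sum of the previous two.
Position 16 falls in stream A as its term 6, giving 81.
Position 17 falls in stream B as its term 11, giving 508.

81, 508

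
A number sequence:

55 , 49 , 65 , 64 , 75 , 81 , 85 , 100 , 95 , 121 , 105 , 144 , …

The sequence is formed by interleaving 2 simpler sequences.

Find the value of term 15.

125

Positions 1, 3, 5, … form one subsequence and positions 2, 4, 6, … form another.
Track A is 55, 65, 75, 85, 95, 105, which is linear: a_n = 45 + 10·n.
Track B is 49, 64, 81, 100, 121, 144, which is perfect squares starting at 7².
Position 15 falls in track A as its term 8, giving 125.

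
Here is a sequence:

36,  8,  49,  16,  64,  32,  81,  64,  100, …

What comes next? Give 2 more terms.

128, 121

Odd-indexed and even-indexed terms follow separate rules.
Track A: 36, 49, 64, 81, 100. Perfect squares starting at 6².
Track B: 8, 16, 32, 64. Successive powers of 2.
Term 10 comes from track B (its 5th entry): 128.
Position 11 falls in track A as its term 6, giving 121.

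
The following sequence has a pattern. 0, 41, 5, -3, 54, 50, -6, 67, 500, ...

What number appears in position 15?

50000

Split by position mod 3 into 3 tracks.
Track A is 0, -3, -6, which is arithmetic with common difference −3.
Track B is 41, 54, 67, which is linear: a_n = 28 + 13·n.
Track C is 5, 50, 500, which is geometric with ratio 10.
The 15th slot belongs to track C; its 5th term is 50000.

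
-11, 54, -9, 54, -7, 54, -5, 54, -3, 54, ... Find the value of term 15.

3

Positions 1, 3, 5, … form one subsequence and positions 2, 4, 6, … form another.
Track A is -11, -9, -7, -5, -3, which is arithmetic with common difference +2.
Track B is 54, 54, 54, 54, 54, which is always 54.
Position 15 falls in track A as its term 8, giving 3.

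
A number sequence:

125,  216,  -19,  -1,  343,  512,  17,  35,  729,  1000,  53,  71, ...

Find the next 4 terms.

1331, 1728, 89, 107

Positions follow the repeating pattern AABB; grouping by letter gives 2 tracks.
Stream A = 125, 216, 343, 512, 729, 1000: the cubes 5³, 6³, 7³, ….
Stream B = -19, -1, 17, 35, 53, 71: arithmetic with common difference +18.
Position 13 falls in stream A as its term 7, giving 1331.
Term 14 comes from stream A (its 8th entry): 1728.
The 15th slot belongs to stream B; its 7th term is 89.
Term 16 comes from stream B (its 8th entry): 107.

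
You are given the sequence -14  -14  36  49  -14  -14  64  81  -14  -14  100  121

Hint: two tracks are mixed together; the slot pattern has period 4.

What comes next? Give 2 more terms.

Positions follow the repeating pattern AABB; grouping by letter gives 2 tracks.
Subsequence A is -14, -14, -14, -14, -14, -14, which is constant -14.
Subsequence B is 36, 49, 64, 81, 100, 121, which is the squares 6², 7², 8², ….
Position 13 falls in subsequence A as its term 7, giving -14.
The 14th slot belongs to subsequence A; its 8th term is -14.

-14, -14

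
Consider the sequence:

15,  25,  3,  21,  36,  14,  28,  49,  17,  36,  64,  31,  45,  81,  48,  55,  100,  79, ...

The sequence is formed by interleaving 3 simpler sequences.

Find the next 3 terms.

Split by position mod 3 into 3 tracks.
Subsequence A: 15, 21, 28, 36, 45, 55. Triangular numbers starting at T_5.
Subsequence B: 25, 36, 49, 64, 81, 100. The squares 5², 6², 7², ….
Subsequence C: 3, 14, 17, 31, 48, 79. A Fibonacci-like recurrence a_n = a_{n-1} + a_{n-2}.
Position 19 → subsequence A, term 7 = 66.
Position 20 → subsequence B, term 7 = 121.
Position 21 falls in subsequence C as its term 7, giving 127.

66, 121, 127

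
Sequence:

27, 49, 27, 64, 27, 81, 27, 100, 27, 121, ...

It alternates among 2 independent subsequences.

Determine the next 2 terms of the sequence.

Split by position mod 2 into 2 tracks.
Subsequence A: 27, 27, 27, 27, 27 (the constant sequence 27).
Subsequence B: 49, 64, 81, 100, 121 (consecutive squares n² from n = 7).
Position 11 falls in subsequence A as its term 6, giving 27.
Position 12 falls in subsequence B as its term 6, giving 144.

27, 144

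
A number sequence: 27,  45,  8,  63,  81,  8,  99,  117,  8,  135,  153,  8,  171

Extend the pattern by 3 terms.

189, 8, 207

Reading positions in blocks of 3 reveals the pattern AAB — 2 tracks woven together.
Track A is 27, 45, 63, 81, 99, 117, 135, 153, 171, which is linear: a_n = 9 + 18·n.
Track B is 8, 8, 8, 8, which is constant 8.
Term 14 comes from track A (its 10th entry): 189.
The 15th slot belongs to track B; its 5th term is 8.
Position 16 falls in track A as its term 11, giving 207.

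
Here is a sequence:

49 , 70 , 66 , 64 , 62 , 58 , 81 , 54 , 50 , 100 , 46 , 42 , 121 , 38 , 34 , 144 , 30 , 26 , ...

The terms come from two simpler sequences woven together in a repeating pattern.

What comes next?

Reading positions in blocks of 3 reveals the pattern ABB — 2 tracks woven together.
Stream A = 49, 64, 81, 100, 121, 144: consecutive squares n² from n = 7.
Stream B = 70, 66, 62, 58, 54, 50, 46, 42, 38, 34, 30, 26: arithmetic with common difference −4.
Position 19 → stream A, term 7 = 169.

169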